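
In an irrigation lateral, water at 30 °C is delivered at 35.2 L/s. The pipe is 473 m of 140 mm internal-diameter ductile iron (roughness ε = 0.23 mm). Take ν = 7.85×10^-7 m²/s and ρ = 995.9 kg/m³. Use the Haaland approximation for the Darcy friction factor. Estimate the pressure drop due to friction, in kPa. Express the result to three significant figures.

Δp ≈ 200 kPa

V = 4Q/(πD²) = 4·0.0352/(π·0.140²) = 2.287 m/s
Re = VD/ν = 2.287·0.140/7.85×10^-7 = 4.08×10^5 → turbulent
ε/D = 0.23/140 = 0.00164
Haaland: f = 0.02274
h_f = f(L/D)V²/(2g) = 0.02274·(473/0.140)·2.287²/(2·9.81) = 20.47 m
Δp = ρg·h_f = 995.9·9.81·20.47 = 200.0 kPa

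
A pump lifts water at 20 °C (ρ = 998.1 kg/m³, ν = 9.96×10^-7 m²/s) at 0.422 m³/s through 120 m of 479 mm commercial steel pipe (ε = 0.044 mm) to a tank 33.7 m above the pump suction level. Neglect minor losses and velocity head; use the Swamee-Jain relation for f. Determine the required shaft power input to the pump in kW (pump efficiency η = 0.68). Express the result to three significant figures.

P_shaft ≈ 210 kW

V = 4Q/(πD²) = 2.342 m/s; Re = 1.13×10^6; ε/D = 9.19×10^-5; f = 0.01325
h_f = f(L/D)V²/2g = 0.9280 m
Total head H = z + h_f = 33.7 + 0.9280 = 34.63 m
P_hyd = ρgQH = 998.1·9.81·0.422·34.63 = 143.1 kW
P_shaft = P_hyd/η = 143.1/0.68 = 210.4 kW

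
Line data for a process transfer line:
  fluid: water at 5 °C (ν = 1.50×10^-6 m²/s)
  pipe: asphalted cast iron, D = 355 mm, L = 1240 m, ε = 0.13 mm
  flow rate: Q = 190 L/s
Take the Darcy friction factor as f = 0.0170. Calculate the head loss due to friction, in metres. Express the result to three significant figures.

h_f ≈ 11.2 m

V = 4Q/(πD²) = 4·0.190/(π·0.355²) = 1.920 m/s
h_f = f(L/D)V²/(2g) = 0.01700·(1240/0.355)·1.920²/(2·9.81) = 11.15 m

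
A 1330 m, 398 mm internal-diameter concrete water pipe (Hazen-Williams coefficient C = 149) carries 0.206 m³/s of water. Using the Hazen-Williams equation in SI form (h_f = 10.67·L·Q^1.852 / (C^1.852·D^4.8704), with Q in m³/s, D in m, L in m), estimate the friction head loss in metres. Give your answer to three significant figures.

h_f = 10.67·1330·0.206^1.852 / (149^1.852·0.398^4.8704) = 6.387 m

h_f ≈ 6.39 m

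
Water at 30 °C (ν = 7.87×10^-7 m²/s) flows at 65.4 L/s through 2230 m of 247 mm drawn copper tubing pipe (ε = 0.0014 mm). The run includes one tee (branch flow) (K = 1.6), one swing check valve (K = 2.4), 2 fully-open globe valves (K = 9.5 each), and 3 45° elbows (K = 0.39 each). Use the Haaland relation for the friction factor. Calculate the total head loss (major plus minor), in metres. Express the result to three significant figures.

V = 4Q/(πD²) = 1.365 m/s; V²/2g = 0.09495 m
Re = 4.28×10^5, ε/D = 5.67×10^-6 → f = 0.01349 (Haaland)
Major: h_f = f(L/D)·V²/2g = 0.01349·9028·0.09495 = 11.56 m
Minor: ΣK = 24.2; h_m = ΣK·V²/2g = 2.295 m
Total H_L = 11.56 + 2.295 = 13.86 m

H_L ≈ 13.9 m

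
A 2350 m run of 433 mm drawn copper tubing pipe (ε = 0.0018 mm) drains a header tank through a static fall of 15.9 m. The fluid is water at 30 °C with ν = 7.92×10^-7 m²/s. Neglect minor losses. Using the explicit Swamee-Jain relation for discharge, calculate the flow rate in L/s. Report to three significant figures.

Swamee-Jain (Type II): Q = -0.965·√(gD⁵h_f/L)·ln[ε/(3.7D) + √(3.17ν²L/(gD³h_f))]
√(gD⁵h_f/L) = √(9.81·0.433⁵·15.9/2350) = 0.03178
ε/(3.7D) = 1.12×10^-6; √(3.17ν²L/(gD³h_f)) = 1.92×10^-5
Q = -0.965·0.03178·ln(2.033×10^-5) = 0.3314 m³/s
Check: V = 2.25 m/s, Re = 1.23×10^6, f = 0.01133, h_f = 15.9 m ≈ 15.9 m ✓

Q ≈ 331 L/s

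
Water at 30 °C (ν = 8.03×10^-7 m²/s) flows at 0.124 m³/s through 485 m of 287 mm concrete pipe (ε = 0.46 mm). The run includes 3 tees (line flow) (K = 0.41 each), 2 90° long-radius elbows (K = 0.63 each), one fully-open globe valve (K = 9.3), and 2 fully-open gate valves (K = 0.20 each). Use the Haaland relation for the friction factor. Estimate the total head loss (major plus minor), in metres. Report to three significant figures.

H_L ≈ 9.38 m

V = 4Q/(πD²) = 1.917 m/s; V²/2g = 0.1873 m
Re = 6.85×10^5, ε/D = 0.00160 → f = 0.02242 (Haaland)
Major: h_f = f(L/D)·V²/2g = 0.02242·1690·0.1873 = 7.095 m
Minor: ΣK = 12.2; h_m = ΣK·V²/2g = 2.283 m
Total H_L = 7.095 + 2.283 = 9.378 m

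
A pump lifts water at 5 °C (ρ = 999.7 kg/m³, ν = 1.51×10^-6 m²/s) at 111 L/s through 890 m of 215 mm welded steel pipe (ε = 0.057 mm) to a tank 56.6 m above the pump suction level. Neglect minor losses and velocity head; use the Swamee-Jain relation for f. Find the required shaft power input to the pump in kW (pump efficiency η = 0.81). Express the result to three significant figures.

P_shaft ≈ 119 kW

V = 4Q/(πD²) = 3.057 m/s; Re = 4.35×10^5; ε/D = 2.65×10^-4; f = 0.01626
h_f = f(L/D)V²/2g = 32.07 m
Total head H = z + h_f = 56.6 + 32.07 = 88.67 m
P_hyd = ρgQH = 999.7·9.81·0.111·88.67 = 96.53 kW
P_shaft = P_hyd/η = 96.53/0.81 = 119.2 kW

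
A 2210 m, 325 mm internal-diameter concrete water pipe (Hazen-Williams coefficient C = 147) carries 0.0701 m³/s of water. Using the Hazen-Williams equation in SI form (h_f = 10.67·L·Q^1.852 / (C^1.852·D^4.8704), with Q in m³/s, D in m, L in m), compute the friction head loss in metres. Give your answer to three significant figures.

h_f = 10.67·2210·0.0701^1.852 / (147^1.852·0.325^4.8704) = 3.965 m

h_f ≈ 3.97 m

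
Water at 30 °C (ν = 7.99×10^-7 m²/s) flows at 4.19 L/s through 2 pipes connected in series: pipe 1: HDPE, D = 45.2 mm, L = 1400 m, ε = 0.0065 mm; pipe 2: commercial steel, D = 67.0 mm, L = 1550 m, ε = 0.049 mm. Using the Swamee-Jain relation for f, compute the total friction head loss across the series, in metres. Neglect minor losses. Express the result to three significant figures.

H ≈ 224 m

Pipe 1: V = 2.611 m/s, Re = 1.48×10^5, ε/D = 1.44×10^-4, f = 0.01751, h_1 = f(L/D)V²/2g = 188.5 m
Pipe 2: V = 1.188 m/s, Re = 9.97×10^4, ε/D = 7.31×10^-4, f = 0.02137, h_2 = f(L/D)V²/2g = 35.58 m
Series → Q common, losses add: H = Σh = 224.1 m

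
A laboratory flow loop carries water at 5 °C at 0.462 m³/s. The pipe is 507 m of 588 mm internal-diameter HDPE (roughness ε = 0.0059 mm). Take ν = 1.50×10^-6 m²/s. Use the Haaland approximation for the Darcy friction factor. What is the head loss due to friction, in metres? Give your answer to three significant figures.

h_f ≈ 1.60 m

V = 4Q/(πD²) = 4·0.462/(π·0.588²) = 1.701 m/s
Re = VD/ν = 1.701·0.588/1.50×10^-6 = 6.67×10^5 → turbulent
ε/D = 0.0059/588 = 1.00×10^-5
Haaland: f = 0.01255
h_f = f(L/D)V²/(2g) = 0.01255·(507/0.588)·1.701²/(2·9.81) = 1.597 m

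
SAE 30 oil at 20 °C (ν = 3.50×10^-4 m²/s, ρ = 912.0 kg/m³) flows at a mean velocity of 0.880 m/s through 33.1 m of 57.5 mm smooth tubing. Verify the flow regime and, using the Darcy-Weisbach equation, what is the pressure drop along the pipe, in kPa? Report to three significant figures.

Re = VD/ν = 0.880·0.05750/3.50×10^-4 = 145 → laminar (Re < 2300)
f = 64/Re = 0.4427
h_f = f(L/D)V²/(2g) = 0.4427·(33.1/0.05750)·0.880²/(2·9.81) = 10.06 m
Δp = ρg·h_f = 912.0·9.81·10.06 = 89.99 kPa

Δp ≈ 90.0 kPa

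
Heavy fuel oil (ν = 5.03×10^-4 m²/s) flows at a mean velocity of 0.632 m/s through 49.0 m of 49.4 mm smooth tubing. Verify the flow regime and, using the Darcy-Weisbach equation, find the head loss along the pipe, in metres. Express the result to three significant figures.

Re = VD/ν = 0.632·0.04940/5.03×10^-4 = 62.1 → laminar (Re < 2300)
f = 64/Re = 1.031
h_f = f(L/D)V²/(2g) = 1.031·(49.0/0.04940)·0.632²/(2·9.81) = 20.82 m

h_f ≈ 20.8 m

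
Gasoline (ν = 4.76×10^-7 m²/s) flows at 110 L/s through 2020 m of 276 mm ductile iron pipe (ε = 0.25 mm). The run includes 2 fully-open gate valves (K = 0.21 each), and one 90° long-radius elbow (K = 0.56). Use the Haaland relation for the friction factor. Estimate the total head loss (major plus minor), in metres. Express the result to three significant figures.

V = 4Q/(πD²) = 1.839 m/s; V²/2g = 0.1723 m
Re = 1.07×10^6, ε/D = 9.06×10^-4 → f = 0.01948 (Haaland)
Major: h_f = f(L/D)·V²/2g = 0.01948·7319·0.1723 = 24.56 m
Minor: ΣK = 0.980; h_m = ΣK·V²/2g = 0.1688 m
Total H_L = 24.56 + 0.1688 = 24.73 m

H_L ≈ 24.7 m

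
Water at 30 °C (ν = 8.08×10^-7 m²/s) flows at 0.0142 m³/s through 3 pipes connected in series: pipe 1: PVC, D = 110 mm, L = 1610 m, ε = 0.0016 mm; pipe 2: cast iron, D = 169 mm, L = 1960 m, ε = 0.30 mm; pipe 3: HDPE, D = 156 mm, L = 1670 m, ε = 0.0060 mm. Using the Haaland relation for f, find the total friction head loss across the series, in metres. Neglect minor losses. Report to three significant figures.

Pipe 1: V = 1.494 m/s, Re = 2.03×10^5, ε/D = 1.45×10^-5, f = 0.01554, h_1 = f(L/D)V²/2g = 25.88 m
Pipe 2: V = 0.6330 m/s, Re = 1.32×10^5, ε/D = 0.00178, f = 0.02399, h_2 = f(L/D)V²/2g = 5.684 m
Pipe 3: V = 0.7429 m/s, Re = 1.43×10^5, ε/D = 3.85×10^-5, f = 0.01675, h_3 = f(L/D)V²/2g = 5.046 m
Series → Q common, losses add: H = Σh = 36.61 m

H ≈ 36.6 m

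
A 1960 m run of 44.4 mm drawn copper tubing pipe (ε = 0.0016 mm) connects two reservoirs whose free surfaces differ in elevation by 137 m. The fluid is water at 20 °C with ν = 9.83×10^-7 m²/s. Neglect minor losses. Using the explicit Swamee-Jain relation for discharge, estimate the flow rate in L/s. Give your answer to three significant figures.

Swamee-Jain (Type II): Q = -0.965·√(gD⁵h_f/L)·ln[ε/(3.7D) + √(3.17ν²L/(gD³h_f))]
√(gD⁵h_f/L) = √(9.81·0.0444⁵·137/1960) = 3.440×10^-4
ε/(3.7D) = 9.74×10^-6; √(3.17ν²L/(gD³h_f)) = 2.26×10^-4
Q = -0.965·3.440×10^-4·ln(2.357×10^-4) = 0.002773 m³/s
Check: V = 1.79 m/s, Re = 8.09×10^4, f = 0.01888, h_f = 136 m ≈ 137 m ✓

Q ≈ 2.77 L/s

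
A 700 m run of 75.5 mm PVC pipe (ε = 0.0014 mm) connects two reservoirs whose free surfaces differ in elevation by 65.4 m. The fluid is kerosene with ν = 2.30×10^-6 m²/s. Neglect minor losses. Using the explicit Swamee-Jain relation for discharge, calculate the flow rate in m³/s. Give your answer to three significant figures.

Q ≈ 0.0122 m³/s

Swamee-Jain (Type II): Q = -0.965·√(gD⁵h_f/L)·ln[ε/(3.7D) + √(3.17ν²L/(gD³h_f))]
√(gD⁵h_f/L) = √(9.81·0.0755⁵·65.4/700) = 0.001499
ε/(3.7D) = 5.01×10^-6; √(3.17ν²L/(gD³h_f)) = 2.06×10^-4
Q = -0.965·0.001499·ln(2.112×10^-4) = 0.01225 m³/s
Check: V = 2.74 m/s, Re = 8.98×10^4, f = 0.01838, h_f = 65.0 m ≈ 65.4 m ✓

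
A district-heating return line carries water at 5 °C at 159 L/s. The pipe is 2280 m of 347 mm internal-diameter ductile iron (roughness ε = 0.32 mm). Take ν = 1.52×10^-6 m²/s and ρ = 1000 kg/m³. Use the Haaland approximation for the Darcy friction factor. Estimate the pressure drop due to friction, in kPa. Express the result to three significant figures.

Δp ≈ 186 kPa

V = 4Q/(πD²) = 4·0.159/(π·0.347²) = 1.681 m/s
Re = VD/ν = 1.681·0.347/1.52×10^-6 = 3.84×10^5 → turbulent
ε/D = 0.32/347 = 9.22×10^-4
Haaland: f = 0.02000
h_f = f(L/D)V²/(2g) = 0.02000·(2280/0.347)·1.681²/(2·9.81) = 18.94 m
Δp = ρg·h_f = 1000·9.81·18.94 = 185.8 kPa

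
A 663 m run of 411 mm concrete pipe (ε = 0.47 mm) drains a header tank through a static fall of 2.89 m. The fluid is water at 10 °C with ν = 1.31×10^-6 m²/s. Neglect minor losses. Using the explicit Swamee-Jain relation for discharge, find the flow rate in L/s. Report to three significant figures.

Swamee-Jain (Type II): Q = -0.965·√(gD⁵h_f/L)·ln[ε/(3.7D) + √(3.17ν²L/(gD³h_f))]
√(gD⁵h_f/L) = √(9.81·0.411⁵·2.89/663) = 0.02239
ε/(3.7D) = 3.09×10^-4; √(3.17ν²L/(gD³h_f)) = 4.28×10^-5
Q = -0.965·0.02239·ln(3.519×10^-4) = 0.1718 m³/s
Check: V = 1.30 m/s, Re = 4.06×10^5, f = 0.02109, h_f = 2.91 m ≈ 2.89 m ✓

Q ≈ 172 L/s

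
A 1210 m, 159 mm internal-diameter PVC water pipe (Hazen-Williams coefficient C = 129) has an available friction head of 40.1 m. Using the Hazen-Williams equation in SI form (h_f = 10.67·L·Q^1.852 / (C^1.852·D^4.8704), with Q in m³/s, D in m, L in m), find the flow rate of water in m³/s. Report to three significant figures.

Q ≈ 0.0453 m³/s

Rearranging: Q = [h_f·C^1.852·D^4.8704 / (10.67·L)]^(1/1.852)
Q = [40.1·129^1.852·0.159^4.8704 / (10.67·1210)]^0.540 = 0.04532 m³/s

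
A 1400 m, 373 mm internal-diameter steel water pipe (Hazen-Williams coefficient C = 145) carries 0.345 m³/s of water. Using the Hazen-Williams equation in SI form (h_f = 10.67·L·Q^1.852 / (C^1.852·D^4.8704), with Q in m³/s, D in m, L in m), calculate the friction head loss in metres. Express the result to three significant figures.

h_f = 10.67·1400·0.345^1.852 / (145^1.852·0.373^4.8704) = 25.20 m

h_f ≈ 25.2 m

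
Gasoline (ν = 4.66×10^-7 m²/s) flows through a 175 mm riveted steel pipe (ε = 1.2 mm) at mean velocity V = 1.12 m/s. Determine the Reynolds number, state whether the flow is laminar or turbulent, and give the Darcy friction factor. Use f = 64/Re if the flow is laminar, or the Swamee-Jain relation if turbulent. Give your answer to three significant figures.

Re = VD/ν = 1.120·0.175/4.66×10^-7 = 4.21×10^5
Re > 4000 → turbulent; ε/D = 0.00686
Swamee-Jain: f = 0.03378

Re ≈ 4.21×10^5; turbulent; f ≈ 0.0338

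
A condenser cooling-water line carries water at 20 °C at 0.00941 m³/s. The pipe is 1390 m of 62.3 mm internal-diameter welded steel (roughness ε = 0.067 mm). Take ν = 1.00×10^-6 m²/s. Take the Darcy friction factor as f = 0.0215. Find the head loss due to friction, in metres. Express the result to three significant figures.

V = 4Q/(πD²) = 4·0.00941/(π·0.0623²) = 3.087 m/s
h_f = f(L/D)V²/(2g) = 0.02150·(1390/0.0623)·3.087²/(2·9.81) = 233.0 m

h_f ≈ 233 m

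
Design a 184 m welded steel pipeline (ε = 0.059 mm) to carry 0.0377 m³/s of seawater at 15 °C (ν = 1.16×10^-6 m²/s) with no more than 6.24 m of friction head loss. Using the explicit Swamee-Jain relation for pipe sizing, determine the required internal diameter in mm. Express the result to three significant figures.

Swamee-Jain (Type III): D = 0.66·[ε^1.25·(LQ²/(gh_f))^4.75 + ν·Q^9.4·(L/(gh_f))^5.2]^0.04
LQ²/(gh_f) = 0.004272; L/(gh_f) = 3.006
Term 1 = ε^1.25·(…)^4.75 = 2.88×10^-17; Term 2 = ν·Q^9.4·(…)^5.2 = 1.47×10^-17
D = 0.66·(2.88×10^-17 + 1.47×10^-17)^0.04 = 0.1462 m = 146 mm
Check: V = 2.24 m/s, Re = 2.83×10^5, f = 0.01783, h_f = 5.76 m ≈ 6.24 m ✓

D ≈ 146 mm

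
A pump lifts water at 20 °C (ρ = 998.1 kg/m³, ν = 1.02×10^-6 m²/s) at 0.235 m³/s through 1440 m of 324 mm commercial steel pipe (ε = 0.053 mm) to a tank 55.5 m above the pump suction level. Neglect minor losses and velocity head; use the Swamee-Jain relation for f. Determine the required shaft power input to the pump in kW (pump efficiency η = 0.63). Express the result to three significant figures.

V = 4Q/(πD²) = 2.850 m/s; Re = 9.05×10^5; ε/D = 1.64×10^-4; f = 0.01445
h_f = f(L/D)V²/2g = 26.59 m
Total head H = z + h_f = 55.5 + 26.59 = 82.09 m
P_hyd = ρgQH = 998.1·9.81·0.235·82.09 = 188.9 kW
P_shaft = P_hyd/η = 188.9/0.63 = 299.8 kW

P_shaft ≈ 300 kW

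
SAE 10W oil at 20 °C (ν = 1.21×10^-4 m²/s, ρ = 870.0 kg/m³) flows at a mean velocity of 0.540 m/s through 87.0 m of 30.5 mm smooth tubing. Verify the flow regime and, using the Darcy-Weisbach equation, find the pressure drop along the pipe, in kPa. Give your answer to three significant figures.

Re = VD/ν = 0.540·0.03050/1.21×10^-4 = 136 → laminar (Re < 2300)
f = 64/Re = 0.4702
h_f = f(L/D)V²/(2g) = 0.4702·(87.0/0.03050)·0.540²/(2·9.81) = 19.93 m
Δp = ρg·h_f = 870.0·9.81·19.93 = 170.1 kPa

Δp ≈ 170 kPa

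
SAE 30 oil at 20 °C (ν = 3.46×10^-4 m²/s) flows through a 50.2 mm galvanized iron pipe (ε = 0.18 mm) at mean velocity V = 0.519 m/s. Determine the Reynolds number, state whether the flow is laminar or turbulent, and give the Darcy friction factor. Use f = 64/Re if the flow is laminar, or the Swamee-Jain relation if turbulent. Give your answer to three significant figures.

Re = VD/ν = 0.5190·0.0502/3.46×10^-4 = 75.3
Re < 2300 → laminar → f = 64/Re = 0.8499

Re ≈ 75.3; laminar; f = 64/Re ≈ 0.850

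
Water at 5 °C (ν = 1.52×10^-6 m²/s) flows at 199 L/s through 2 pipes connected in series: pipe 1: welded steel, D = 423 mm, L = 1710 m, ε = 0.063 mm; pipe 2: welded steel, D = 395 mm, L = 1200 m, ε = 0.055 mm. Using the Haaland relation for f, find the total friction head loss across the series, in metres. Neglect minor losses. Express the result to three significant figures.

Pipe 1: V = 1.416 m/s, Re = 3.94×10^5, ε/D = 1.49×10^-4, f = 0.01516, h_1 = f(L/D)V²/2g = 6.263 m
Pipe 2: V = 1.624 m/s, Re = 4.22×10^5, ε/D = 1.39×10^-4, f = 0.01495, h_2 = f(L/D)V²/2g = 6.106 m
Series → Q common, losses add: H = Σh = 12.37 m

H ≈ 12.4 m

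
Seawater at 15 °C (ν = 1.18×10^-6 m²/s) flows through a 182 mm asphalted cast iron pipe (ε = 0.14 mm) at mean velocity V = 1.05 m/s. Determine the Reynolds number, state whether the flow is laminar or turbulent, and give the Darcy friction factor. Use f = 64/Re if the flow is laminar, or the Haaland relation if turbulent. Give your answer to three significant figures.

Re = VD/ν = 1.050·0.182/1.18×10^-6 = 1.62×10^5
Re > 4000 → turbulent; ε/D = 7.69×10^-4
Haaland: f = 0.02024

Re ≈ 1.62×10^5; turbulent; f ≈ 0.0202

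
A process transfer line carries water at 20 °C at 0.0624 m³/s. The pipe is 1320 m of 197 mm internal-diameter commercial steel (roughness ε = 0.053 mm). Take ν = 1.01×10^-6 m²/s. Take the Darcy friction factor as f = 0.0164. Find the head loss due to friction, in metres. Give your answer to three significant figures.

h_f ≈ 23.5 m

V = 4Q/(πD²) = 4·0.0624/(π·0.197²) = 2.047 m/s
h_f = f(L/D)V²/(2g) = 0.01640·(1320/0.197)·2.047²/(2·9.81) = 23.47 m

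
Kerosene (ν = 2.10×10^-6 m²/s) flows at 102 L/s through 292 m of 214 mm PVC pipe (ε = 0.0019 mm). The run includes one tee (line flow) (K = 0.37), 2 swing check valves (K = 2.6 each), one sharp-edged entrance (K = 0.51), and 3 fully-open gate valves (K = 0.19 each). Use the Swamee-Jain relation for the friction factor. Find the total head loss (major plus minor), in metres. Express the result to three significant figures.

H_L ≈ 10.9 m

V = 4Q/(πD²) = 2.836 m/s; V²/2g = 0.4099 m
Re = 2.89×10^5, ε/D = 8.88×10^-6 → f = 0.01458 (Swamee-Jain)
Major: h_f = f(L/D)·V²/2g = 0.01458·1364·0.4099 = 8.153 m
Minor: ΣK = 6.65; h_m = ΣK·V²/2g = 2.726 m
Total H_L = 8.153 + 2.726 = 10.88 m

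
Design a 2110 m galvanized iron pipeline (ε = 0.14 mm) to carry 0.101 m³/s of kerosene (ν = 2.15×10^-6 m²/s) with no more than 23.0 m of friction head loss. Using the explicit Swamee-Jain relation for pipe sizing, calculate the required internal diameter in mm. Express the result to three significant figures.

Swamee-Jain (Type III): D = 0.66·[ε^1.25·(LQ²/(gh_f))^4.75 + ν·Q^9.4·(L/(gh_f))^5.2]^0.04
LQ²/(gh_f) = 0.09540; L/(gh_f) = 9.352
Term 1 = ε^1.25·(…)^4.75 = 2.16×10^-10; Term 2 = ν·Q^9.4·(…)^5.2 = 1.05×10^-10
D = 0.66·(2.16×10^-10 + 1.05×10^-10)^0.04 = 0.2753 m = 275 mm
Check: V = 1.70 m/s, Re = 2.17×10^5, f = 0.01884, h_f = 21.2 m ≈ 23.0 m ✓

D ≈ 275 mm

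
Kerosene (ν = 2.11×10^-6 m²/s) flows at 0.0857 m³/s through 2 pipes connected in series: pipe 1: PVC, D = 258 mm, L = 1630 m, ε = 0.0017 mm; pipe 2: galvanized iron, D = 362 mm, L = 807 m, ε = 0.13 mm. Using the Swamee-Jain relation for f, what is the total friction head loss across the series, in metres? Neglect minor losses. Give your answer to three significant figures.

H ≈ 15.0 m

Pipe 1: V = 1.639 m/s, Re = 2.00×10^5, ε/D = 6.59×10^-6, f = 0.01559, h_1 = f(L/D)V²/2g = 13.49 m
Pipe 2: V = 0.8327 m/s, Re = 1.43×10^5, ε/D = 3.59×10^-4, f = 0.01886, h_2 = f(L/D)V²/2g = 1.486 m
Series → Q common, losses add: H = Σh = 14.97 m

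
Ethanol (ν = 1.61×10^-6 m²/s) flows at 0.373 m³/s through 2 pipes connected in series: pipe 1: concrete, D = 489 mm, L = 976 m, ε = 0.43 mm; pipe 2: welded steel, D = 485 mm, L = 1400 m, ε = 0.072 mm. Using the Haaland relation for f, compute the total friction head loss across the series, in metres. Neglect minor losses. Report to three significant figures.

Pipe 1: V = 1.986 m/s, Re = 6.03×10^5, ε/D = 8.79×10^-4, f = 0.01955, h_1 = f(L/D)V²/2g = 7.845 m
Pipe 2: V = 2.019 m/s, Re = 6.08×10^5, ε/D = 1.48×10^-4, f = 0.01452, h_2 = f(L/D)V²/2g = 8.708 m
Series → Q common, losses add: H = Σh = 16.55 m

H ≈ 16.6 m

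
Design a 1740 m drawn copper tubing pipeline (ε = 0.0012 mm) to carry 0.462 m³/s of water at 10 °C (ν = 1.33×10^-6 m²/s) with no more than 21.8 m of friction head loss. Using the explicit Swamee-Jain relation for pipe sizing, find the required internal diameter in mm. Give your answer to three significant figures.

Swamee-Jain (Type III): D = 0.66·[ε^1.25·(LQ²/(gh_f))^4.75 + ν·Q^9.4·(L/(gh_f))^5.2]^0.04
LQ²/(gh_f) = 1.737; L/(gh_f) = 8.136
Term 1 = ε^1.25·(…)^4.75 = 5.46×10^-7; Term 2 = ν·Q^9.4·(…)^5.2 = 5.08×10^-5
D = 0.66·(5.46×10^-7 + 5.08×10^-5)^0.04 = 0.4446 m = 445 mm
Check: V = 2.98 m/s, Re = 9.95×10^5, f = 0.01168, h_f = 20.6 m ≈ 21.8 m ✓

D ≈ 445 mm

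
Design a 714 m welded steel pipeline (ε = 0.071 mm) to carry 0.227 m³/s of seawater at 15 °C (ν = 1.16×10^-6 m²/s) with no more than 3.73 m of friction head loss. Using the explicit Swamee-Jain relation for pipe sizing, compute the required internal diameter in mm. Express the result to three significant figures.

Swamee-Jain (Type III): D = 0.66·[ε^1.25·(LQ²/(gh_f))^4.75 + ν·Q^9.4·(L/(gh_f))^5.2]^0.04
LQ²/(gh_f) = 1.005; L/(gh_f) = 19.51
Term 1 = ε^1.25·(…)^4.75 = 6.69×10^-6; Term 2 = ν·Q^9.4·(…)^5.2 = 5.26×10^-6
D = 0.66·(6.69×10^-6 + 5.26×10^-6)^0.04 = 0.4194 m = 419 mm
Check: V = 1.64 m/s, Re = 5.94×10^5, f = 0.01498, h_f = 3.51 m ≈ 3.73 m ✓

D ≈ 419 mm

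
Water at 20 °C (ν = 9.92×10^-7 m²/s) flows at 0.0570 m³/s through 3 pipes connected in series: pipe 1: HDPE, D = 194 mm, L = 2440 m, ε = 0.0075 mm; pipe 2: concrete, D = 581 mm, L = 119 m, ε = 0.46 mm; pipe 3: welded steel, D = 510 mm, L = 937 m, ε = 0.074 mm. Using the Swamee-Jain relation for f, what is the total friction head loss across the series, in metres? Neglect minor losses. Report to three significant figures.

Pipe 1: V = 1.928 m/s, Re = 3.77×10^5, ε/D = 3.87×10^-5, f = 0.01428, h_1 = f(L/D)V²/2g = 34.04 m
Pipe 2: V = 0.2150 m/s, Re = 1.26×10^5, ε/D = 7.92×10^-4, f = 0.02110, h_2 = f(L/D)V²/2g = 0.01018 m
Pipe 3: V = 0.2790 m/s, Re = 1.43×10^5, ε/D = 1.45×10^-4, f = 0.01760, h_3 = f(L/D)V²/2g = 0.1283 m
Series → Q common, losses add: H = Σh = 34.17 m

H ≈ 34.2 m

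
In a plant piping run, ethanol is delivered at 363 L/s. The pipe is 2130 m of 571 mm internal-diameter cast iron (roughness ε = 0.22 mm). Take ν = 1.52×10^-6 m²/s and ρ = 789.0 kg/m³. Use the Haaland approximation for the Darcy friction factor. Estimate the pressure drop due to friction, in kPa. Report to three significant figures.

Δp ≈ 49.5 kPa

V = 4Q/(πD²) = 4·0.363/(π·0.571²) = 1.418 m/s
Re = VD/ν = 1.418·0.571/1.52×10^-6 = 5.33×10^5 → turbulent
ε/D = 0.22/571 = 3.85×10^-4
Haaland: f = 0.01675
h_f = f(L/D)V²/(2g) = 0.01675·(2130/0.571)·1.418²/(2·9.81) = 6.398 m
Δp = ρg·h_f = 789.0·9.81·6.398 = 49.52 kPa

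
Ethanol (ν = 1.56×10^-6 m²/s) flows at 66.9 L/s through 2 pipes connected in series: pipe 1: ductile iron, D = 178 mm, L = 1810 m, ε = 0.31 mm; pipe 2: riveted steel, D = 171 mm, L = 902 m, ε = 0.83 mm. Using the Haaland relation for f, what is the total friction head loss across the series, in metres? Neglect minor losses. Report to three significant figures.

H ≈ 156 m

Pipe 1: V = 2.688 m/s, Re = 3.07×10^5, ε/D = 0.00174, f = 0.02320, h_1 = f(L/D)V²/2g = 86.90 m
Pipe 2: V = 2.913 m/s, Re = 3.19×10^5, ε/D = 0.00485, f = 0.03043, h_2 = f(L/D)V²/2g = 69.43 m
Series → Q common, losses add: H = Σh = 156.3 m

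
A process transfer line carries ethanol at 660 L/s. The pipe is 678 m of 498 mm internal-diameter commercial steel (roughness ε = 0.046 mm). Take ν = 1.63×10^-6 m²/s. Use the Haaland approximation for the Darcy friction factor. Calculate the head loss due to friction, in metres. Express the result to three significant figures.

h_f ≈ 10.5 m

V = 4Q/(πD²) = 4·0.660/(π·0.498²) = 3.388 m/s
Re = VD/ν = 3.388·0.498/1.63×10^-6 = 1.04×10^6 → turbulent
ε/D = 0.046/498 = 9.24×10^-5
Haaland: f = 0.01317
h_f = f(L/D)V²/(2g) = 0.01317·(678/0.498)·3.388²/(2·9.81) = 10.50 m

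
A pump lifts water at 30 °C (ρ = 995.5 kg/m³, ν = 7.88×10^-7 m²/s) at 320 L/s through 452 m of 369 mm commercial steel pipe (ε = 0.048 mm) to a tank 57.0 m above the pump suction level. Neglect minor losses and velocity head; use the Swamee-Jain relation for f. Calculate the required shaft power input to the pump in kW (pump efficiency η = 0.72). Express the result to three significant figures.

P_shaft ≈ 280 kW

V = 4Q/(πD²) = 2.992 m/s; Re = 1.40×10^6; ε/D = 1.30×10^-4; f = 0.01362
h_f = f(L/D)V²/2g = 7.616 m
Total head H = z + h_f = 57.0 + 7.616 = 64.62 m
P_hyd = ρgQH = 995.5·9.81·0.320·64.62 = 201.9 kW
P_shaft = P_hyd/η = 201.9/0.72 = 280.5 kW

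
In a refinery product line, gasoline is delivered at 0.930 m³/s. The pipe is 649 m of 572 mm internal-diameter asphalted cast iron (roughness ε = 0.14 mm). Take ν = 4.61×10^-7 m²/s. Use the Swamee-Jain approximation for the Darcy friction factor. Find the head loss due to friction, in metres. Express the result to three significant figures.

h_f ≈ 11.0 m

V = 4Q/(πD²) = 4·0.930/(π·0.572²) = 3.619 m/s
Re = VD/ν = 3.619·0.572/4.61×10^-7 = 4.49×10^6 → turbulent
ε/D = 0.14/572 = 2.45×10^-4
Swamee-Jain: f = 0.01457
h_f = f(L/D)V²/(2g) = 0.01457·(649/0.572)·3.619²/(2·9.81) = 11.04 m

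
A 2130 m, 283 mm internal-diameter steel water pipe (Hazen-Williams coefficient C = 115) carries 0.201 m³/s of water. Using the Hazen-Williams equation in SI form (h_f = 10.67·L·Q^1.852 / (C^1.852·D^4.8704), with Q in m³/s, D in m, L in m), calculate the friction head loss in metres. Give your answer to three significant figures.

h_f = 10.67·2130·0.201^1.852 / (115^1.852·0.283^4.8704) = 83.11 m

h_f ≈ 83.1 m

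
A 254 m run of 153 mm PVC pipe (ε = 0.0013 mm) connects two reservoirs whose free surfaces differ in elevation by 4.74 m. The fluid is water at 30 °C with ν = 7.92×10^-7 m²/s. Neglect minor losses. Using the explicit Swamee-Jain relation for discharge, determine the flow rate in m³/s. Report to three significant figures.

Q ≈ 0.0369 m³/s

Swamee-Jain (Type II): Q = -0.965·√(gD⁵h_f/L)·ln[ε/(3.7D) + √(3.17ν²L/(gD³h_f))]
√(gD⁵h_f/L) = √(9.81·0.153⁵·4.74/254) = 0.003918
ε/(3.7D) = 2.30×10^-6; √(3.17ν²L/(gD³h_f)) = 5.51×10^-5
Q = -0.965·0.003918·ln(5.737×10^-5) = 0.03692 m³/s
Check: V = 2.01 m/s, Re = 3.88×10^5, f = 0.01382, h_f = 4.72 m ≈ 4.74 m ✓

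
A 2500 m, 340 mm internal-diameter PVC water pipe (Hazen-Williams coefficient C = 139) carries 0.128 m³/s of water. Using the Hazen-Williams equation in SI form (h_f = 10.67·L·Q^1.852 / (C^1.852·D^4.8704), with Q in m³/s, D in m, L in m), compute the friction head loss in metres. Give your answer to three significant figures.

h_f ≈ 12.2 m

h_f = 10.67·2500·0.128^1.852 / (139^1.852·0.340^4.8704) = 12.18 m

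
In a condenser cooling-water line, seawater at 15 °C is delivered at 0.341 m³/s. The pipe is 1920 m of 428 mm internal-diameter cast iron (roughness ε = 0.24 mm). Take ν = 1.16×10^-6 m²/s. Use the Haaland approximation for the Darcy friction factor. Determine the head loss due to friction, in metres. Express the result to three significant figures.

V = 4Q/(πD²) = 4·0.341/(π·0.428²) = 2.370 m/s
Re = VD/ν = 2.370·0.428/1.16×10^-6 = 8.75×10^5 → turbulent
ε/D = 0.24/428 = 5.61×10^-4
Haaland: f = 0.01763
h_f = f(L/D)V²/(2g) = 0.01763·(1920/0.428)·2.370²/(2·9.81) = 22.65 m

h_f ≈ 22.6 m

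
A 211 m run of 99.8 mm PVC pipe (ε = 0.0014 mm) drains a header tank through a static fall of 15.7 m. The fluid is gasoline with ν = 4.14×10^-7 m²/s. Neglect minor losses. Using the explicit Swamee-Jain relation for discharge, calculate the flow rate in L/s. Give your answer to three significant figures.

Swamee-Jain (Type II): Q = -0.965·√(gD⁵h_f/L)·ln[ε/(3.7D) + √(3.17ν²L/(gD³h_f))]
√(gD⁵h_f/L) = √(9.81·0.0998⁵·15.7/211) = 0.002688
ε/(3.7D) = 3.79×10^-6; √(3.17ν²L/(gD³h_f)) = 2.74×10^-5
Q = -0.965·0.002688·ln(3.116×10^-5) = 0.02692 m³/s
Check: V = 3.44 m/s, Re = 8.30×10^5, f = 0.01229, h_f = 15.7 m ≈ 15.7 m ✓

Q ≈ 26.9 L/s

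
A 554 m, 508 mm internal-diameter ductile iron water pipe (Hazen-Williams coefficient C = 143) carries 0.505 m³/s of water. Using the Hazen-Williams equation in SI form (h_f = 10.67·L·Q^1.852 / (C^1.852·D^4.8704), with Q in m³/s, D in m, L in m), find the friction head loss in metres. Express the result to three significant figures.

h_f ≈ 4.60 m

h_f = 10.67·554·0.505^1.852 / (143^1.852·0.508^4.8704) = 4.603 m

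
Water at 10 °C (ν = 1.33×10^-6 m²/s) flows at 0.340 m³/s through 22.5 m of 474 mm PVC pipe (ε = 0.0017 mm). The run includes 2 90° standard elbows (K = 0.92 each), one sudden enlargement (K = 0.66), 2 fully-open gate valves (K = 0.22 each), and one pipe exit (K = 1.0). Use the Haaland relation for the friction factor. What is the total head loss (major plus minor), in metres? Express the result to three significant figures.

V = 4Q/(πD²) = 1.927 m/s; V²/2g = 0.1892 m
Re = 6.87×10^5, ε/D = 3.59×10^-6 → f = 0.01240 (Haaland)
Major: h_f = f(L/D)·V²/2g = 0.01240·47.47·0.1892 = 0.1114 m
Minor: ΣK = 3.94; h_m = ΣK·V²/2g = 0.7455 m
Total H_L = 0.1114 + 0.7455 = 0.8569 m

H_L ≈ 0.857 m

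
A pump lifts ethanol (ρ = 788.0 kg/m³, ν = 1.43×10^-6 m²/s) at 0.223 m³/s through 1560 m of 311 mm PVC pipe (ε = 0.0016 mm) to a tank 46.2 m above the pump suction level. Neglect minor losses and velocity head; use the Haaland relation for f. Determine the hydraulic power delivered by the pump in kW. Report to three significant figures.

V = 4Q/(πD²) = 2.936 m/s; Re = 6.38×10^5; ε/D = 5.14×10^-6; f = 0.01258
h_f = f(L/D)V²/2g = 27.71 m
Total head H = z + h_f = 46.2 + 27.71 = 73.91 m
P_hyd = ρgQH = 788.0·9.81·0.223·73.91 = 127.4 kW

P_hyd ≈ 127 kW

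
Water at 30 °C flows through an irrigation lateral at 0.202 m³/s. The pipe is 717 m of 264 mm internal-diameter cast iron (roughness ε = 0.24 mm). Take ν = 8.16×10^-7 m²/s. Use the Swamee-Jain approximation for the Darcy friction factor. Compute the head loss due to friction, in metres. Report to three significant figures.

h_f ≈ 36.8 m

V = 4Q/(πD²) = 4·0.202/(π·0.264²) = 3.690 m/s
Re = VD/ν = 3.690·0.264/8.16×10^-7 = 1.19×10^6 → turbulent
ε/D = 0.24/264 = 9.09×10^-4
Swamee-Jain: f = 0.01954
h_f = f(L/D)V²/(2g) = 0.01954·(717/0.264)·3.690²/(2·9.81) = 36.84 m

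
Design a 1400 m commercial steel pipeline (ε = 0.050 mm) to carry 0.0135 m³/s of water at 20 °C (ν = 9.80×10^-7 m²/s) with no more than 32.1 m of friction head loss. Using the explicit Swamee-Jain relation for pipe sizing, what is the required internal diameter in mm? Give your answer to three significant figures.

D ≈ 106 mm

Swamee-Jain (Type III): D = 0.66·[ε^1.25·(LQ²/(gh_f))^4.75 + ν·Q^9.4·(L/(gh_f))^5.2]^0.04
LQ²/(gh_f) = 8.103×10^-4; L/(gh_f) = 4.446
Term 1 = ε^1.25·(…)^4.75 = 8.70×10^-21; Term 2 = ν·Q^9.4·(…)^5.2 = 6.11×10^-21
D = 0.66·(8.70×10^-21 + 6.11×10^-21)^0.04 = 0.1063 m = 106 mm
Check: V = 1.52 m/s, Re = 1.65×10^5, f = 0.01913, h_f = 29.8 m ≈ 32.1 m ✓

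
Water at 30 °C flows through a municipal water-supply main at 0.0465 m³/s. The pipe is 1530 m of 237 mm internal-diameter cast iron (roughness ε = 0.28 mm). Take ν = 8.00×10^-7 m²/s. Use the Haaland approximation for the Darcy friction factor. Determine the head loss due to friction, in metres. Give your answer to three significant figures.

h_f ≈ 7.76 m

V = 4Q/(πD²) = 4·0.0465/(π·0.237²) = 1.054 m/s
Re = VD/ν = 1.054·0.237/8.00×10^-7 = 3.12×10^5 → turbulent
ε/D = 0.28/237 = 0.00118
Haaland: f = 0.02123
h_f = f(L/D)V²/(2g) = 0.02123·(1530/0.237)·1.054²/(2·9.81) = 7.761 m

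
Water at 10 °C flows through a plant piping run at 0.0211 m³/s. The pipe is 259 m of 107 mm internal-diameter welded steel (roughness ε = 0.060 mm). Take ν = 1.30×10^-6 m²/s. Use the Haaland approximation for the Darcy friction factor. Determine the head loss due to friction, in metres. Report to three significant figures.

h_f ≈ 12.9 m

V = 4Q/(πD²) = 4·0.0211/(π·0.107²) = 2.347 m/s
Re = VD/ν = 2.347·0.107/1.30×10^-6 = 1.93×10^5 → turbulent
ε/D = 0.060/107 = 5.61×10^-4
Haaland: f = 0.01900
h_f = f(L/D)V²/(2g) = 0.01900·(259/0.107)·2.347²/(2·9.81) = 12.91 m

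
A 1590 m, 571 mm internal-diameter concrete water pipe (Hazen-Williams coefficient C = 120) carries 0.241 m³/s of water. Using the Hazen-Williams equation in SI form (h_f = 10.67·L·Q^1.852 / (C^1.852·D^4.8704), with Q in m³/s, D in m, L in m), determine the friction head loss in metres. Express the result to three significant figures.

h_f ≈ 2.63 m

h_f = 10.67·1590·0.241^1.852 / (120^1.852·0.571^4.8704) = 2.628 m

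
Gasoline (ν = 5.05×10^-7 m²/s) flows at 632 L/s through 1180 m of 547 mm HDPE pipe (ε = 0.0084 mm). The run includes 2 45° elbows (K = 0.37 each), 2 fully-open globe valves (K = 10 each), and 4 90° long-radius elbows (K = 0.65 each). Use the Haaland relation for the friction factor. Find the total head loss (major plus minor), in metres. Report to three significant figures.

H_L ≈ 16.8 m

V = 4Q/(πD²) = 2.689 m/s; V²/2g = 0.3686 m
Re = 2.91×10^6, ε/D = 1.54×10^-5 → f = 0.01034 (Haaland)
Major: h_f = f(L/D)·V²/2g = 0.01034·2157·0.3686 = 8.219 m
Minor: ΣK = 23.3; h_m = ΣK·V²/2g = 8.604 m
Total H_L = 8.219 + 8.604 = 16.82 m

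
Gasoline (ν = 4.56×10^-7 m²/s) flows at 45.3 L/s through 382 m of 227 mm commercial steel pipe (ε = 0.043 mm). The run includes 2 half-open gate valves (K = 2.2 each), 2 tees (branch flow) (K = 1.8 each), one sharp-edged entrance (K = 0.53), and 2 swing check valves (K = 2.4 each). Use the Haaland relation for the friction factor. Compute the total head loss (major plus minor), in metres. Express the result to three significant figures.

H_L ≈ 2.47 m

V = 4Q/(πD²) = 1.119 m/s; V²/2g = 0.06386 m
Re = 5.57×10^5, ε/D = 1.89×10^-4 → f = 0.01505 (Haaland)
Major: h_f = f(L/D)·V²/2g = 0.01505·1683·0.06386 = 1.618 m
Minor: ΣK = 13.3; h_m = ΣK·V²/2g = 0.8512 m
Total H_L = 1.618 + 0.8512 = 2.469 m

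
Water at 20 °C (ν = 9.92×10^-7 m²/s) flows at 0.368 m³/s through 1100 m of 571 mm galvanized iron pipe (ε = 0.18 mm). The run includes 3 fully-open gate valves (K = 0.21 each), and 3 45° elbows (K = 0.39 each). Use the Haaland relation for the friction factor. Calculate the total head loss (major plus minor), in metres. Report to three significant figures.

V = 4Q/(πD²) = 1.437 m/s; V²/2g = 0.1053 m
Re = 8.27×10^5, ε/D = 3.15×10^-4 → f = 0.01586 (Haaland)
Major: h_f = f(L/D)·V²/2g = 0.01586·1926·0.1053 = 3.215 m
Minor: ΣK = 1.80; h_m = ΣK·V²/2g = 0.1895 m
Total H_L = 3.215 + 0.1895 = 3.405 m

H_L ≈ 3.40 m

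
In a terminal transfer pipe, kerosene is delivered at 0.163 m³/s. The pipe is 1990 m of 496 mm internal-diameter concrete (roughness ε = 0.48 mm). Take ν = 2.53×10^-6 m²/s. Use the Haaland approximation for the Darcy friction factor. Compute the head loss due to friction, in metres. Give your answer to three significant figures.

h_f ≈ 3.06 m

V = 4Q/(πD²) = 4·0.163/(π·0.496²) = 0.8436 m/s
Re = VD/ν = 0.8436·0.496/2.53×10^-6 = 1.65×10^5 → turbulent
ε/D = 0.48/496 = 9.68×10^-4
Haaland: f = 0.02102
h_f = f(L/D)V²/(2g) = 0.02102·(1990/0.496)·0.8436²/(2·9.81) = 3.059 m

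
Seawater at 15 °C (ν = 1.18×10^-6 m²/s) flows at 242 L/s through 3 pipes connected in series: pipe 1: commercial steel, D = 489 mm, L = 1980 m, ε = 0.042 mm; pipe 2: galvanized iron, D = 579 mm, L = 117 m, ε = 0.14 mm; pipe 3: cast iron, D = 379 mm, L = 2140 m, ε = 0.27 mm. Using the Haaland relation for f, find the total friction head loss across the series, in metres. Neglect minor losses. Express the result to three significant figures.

H ≈ 29.6 m

Pipe 1: V = 1.289 m/s, Re = 5.34×10^5, ε/D = 8.59×10^-5, f = 0.01399, h_1 = f(L/D)V²/2g = 4.794 m
Pipe 2: V = 0.9191 m/s, Re = 4.51×10^5, ε/D = 2.42×10^-4, f = 0.01579, h_2 = f(L/D)V²/2g = 0.1374 m
Pipe 3: V = 2.145 m/s, Re = 6.89×10^5, ε/D = 7.12×10^-4, f = 0.01863, h_3 = f(L/D)V²/2g = 24.68 m
Series → Q common, losses add: H = Σh = 29.61 m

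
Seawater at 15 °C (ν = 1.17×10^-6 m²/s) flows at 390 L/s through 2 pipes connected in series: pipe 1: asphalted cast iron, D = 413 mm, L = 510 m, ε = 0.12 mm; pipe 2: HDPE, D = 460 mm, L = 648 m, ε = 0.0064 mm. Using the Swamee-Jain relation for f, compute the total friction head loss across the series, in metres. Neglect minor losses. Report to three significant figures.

Pipe 1: V = 2.911 m/s, Re = 1.03×10^6, ε/D = 2.91×10^-4, f = 0.01565, h_1 = f(L/D)V²/2g = 8.350 m
Pipe 2: V = 2.347 m/s, Re = 9.23×10^5, ε/D = 1.39×10^-5, f = 0.01209, h_2 = f(L/D)V²/2g = 4.779 m
Series → Q common, losses add: H = Σh = 13.13 m

H ≈ 13.1 m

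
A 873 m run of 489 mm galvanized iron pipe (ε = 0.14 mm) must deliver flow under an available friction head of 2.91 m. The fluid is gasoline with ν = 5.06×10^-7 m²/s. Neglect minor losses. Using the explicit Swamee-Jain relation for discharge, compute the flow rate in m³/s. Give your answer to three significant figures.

Q ≈ 0.271 m³/s

Swamee-Jain (Type II): Q = -0.965·√(gD⁵h_f/L)·ln[ε/(3.7D) + √(3.17ν²L/(gD³h_f))]
√(gD⁵h_f/L) = √(9.81·0.489⁵·2.91/873) = 0.03024
ε/(3.7D) = 7.74×10^-5; √(3.17ν²L/(gD³h_f)) = 1.46×10^-5
Q = -0.965·0.03024·ln(9.195×10^-5) = 0.2712 m³/s
Check: V = 1.44 m/s, Re = 1.40×10^6, f = 0.01543, h_f = 2.93 m ≈ 2.91 m ✓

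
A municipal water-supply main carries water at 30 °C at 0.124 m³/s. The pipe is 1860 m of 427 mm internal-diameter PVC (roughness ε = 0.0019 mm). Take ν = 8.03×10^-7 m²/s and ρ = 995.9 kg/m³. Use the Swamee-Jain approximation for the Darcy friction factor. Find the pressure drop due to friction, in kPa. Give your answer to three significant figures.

V = 4Q/(πD²) = 4·0.124/(π·0.427²) = 0.8659 m/s
Re = VD/ν = 0.8659·0.427/8.03×10^-7 = 4.60×10^5 → turbulent
ε/D = 0.0019/427 = 4.45×10^-6
Swamee-Jain: f = 0.01335
h_f = f(L/D)V²/(2g) = 0.01335·(1860/0.427)·0.8659²/(2·9.81) = 2.223 m
Δp = ρg·h_f = 995.9·9.81·2.223 = 21.72 kPa

Δp ≈ 21.7 kPa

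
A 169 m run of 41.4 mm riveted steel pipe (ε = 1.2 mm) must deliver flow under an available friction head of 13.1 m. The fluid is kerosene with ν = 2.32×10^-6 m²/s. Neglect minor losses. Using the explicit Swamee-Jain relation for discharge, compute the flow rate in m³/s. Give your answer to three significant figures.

Q ≈ 0.00140 m³/s

Swamee-Jain (Type II): Q = -0.965·√(gD⁵h_f/L)·ln[ε/(3.7D) + √(3.17ν²L/(gD³h_f))]
√(gD⁵h_f/L) = √(9.81·0.0414⁵·13.1/169) = 3.041×10^-4
ε/(3.7D) = 0.00783; √(3.17ν²L/(gD³h_f)) = 5.62×10^-4
Q = -0.965·3.041×10^-4·ln(0.008396) = 0.001403 m³/s
Check: V = 1.04 m/s, Re = 1.86×10^4, f = 0.05877, h_f = 13.3 m ≈ 13.1 m ✓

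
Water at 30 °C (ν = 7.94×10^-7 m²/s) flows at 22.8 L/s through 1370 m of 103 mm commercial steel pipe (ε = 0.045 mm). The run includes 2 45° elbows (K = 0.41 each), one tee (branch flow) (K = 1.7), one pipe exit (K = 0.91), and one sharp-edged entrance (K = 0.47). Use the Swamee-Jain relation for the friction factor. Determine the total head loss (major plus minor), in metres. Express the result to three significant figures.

V = 4Q/(πD²) = 2.736 m/s; V²/2g = 0.3816 m
Re = 3.55×10^5, ε/D = 4.37×10^-4 → f = 0.01774 (Swamee-Jain)
Major: h_f = f(L/D)·V²/2g = 0.01774·13301·0.3816 = 90.04 m
Minor: ΣK = 3.90; h_m = ΣK·V²/2g = 1.488 m
Total H_L = 90.04 + 1.488 = 91.53 m

H_L ≈ 91.5 m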